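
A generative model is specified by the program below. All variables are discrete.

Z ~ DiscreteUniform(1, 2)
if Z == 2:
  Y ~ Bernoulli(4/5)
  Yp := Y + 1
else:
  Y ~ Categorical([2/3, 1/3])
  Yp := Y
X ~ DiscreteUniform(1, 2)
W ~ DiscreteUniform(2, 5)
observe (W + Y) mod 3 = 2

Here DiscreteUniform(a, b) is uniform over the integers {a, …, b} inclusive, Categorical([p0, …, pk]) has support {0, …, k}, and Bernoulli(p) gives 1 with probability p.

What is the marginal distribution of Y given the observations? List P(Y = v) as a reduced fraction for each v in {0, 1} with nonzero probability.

P(Y=0) = 26/43, P(Y=1) = 17/43

Enumerate traces; 12 have nonzero weight after conditioning:
  (Z=1, Y=0, X=1, W=2) weight 1/24
  (Z=1, Y=0, X=1, W=5) weight 1/24
  (Z=1, Y=0, X=2, W=2) weight 1/24
  (Z=1, Y=0, X=2, W=5) weight 1/24
  (Z=1, Y=1, X=1, W=4) weight 1/48
  (Z=1, Y=1, X=2, W=4) weight 1/48
  (Z=2, Y=0, X=1, W=2) weight 1/80
  (Z=2, Y=0, X=1, W=5) weight 1/80
  … 4 more
Group by Y:
  weight(Y=0) = 13/60
  weight(Y=1) = 17/120
Total weight = 13/60 + 17/120 = 43/120
P(Y=0 | obs) = 13/60 / 43/120 = 26/43
P(Y=1 | obs) = 17/120 / 43/120 = 17/43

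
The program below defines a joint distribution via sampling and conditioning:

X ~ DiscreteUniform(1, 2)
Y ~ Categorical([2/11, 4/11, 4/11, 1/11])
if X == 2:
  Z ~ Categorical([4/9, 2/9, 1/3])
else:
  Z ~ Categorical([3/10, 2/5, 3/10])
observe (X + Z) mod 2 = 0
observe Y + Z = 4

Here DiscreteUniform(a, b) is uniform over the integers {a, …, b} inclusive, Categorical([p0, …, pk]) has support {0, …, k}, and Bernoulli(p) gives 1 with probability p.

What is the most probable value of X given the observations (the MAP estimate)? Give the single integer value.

argmax_v P(X = v | obs) = 2

Enumerate traces; 2 have nonzero weight after conditioning:
  (X=1, Y=3, Z=1) weight 1/55
  (X=2, Y=2, Z=2) weight 2/33
Group by X:
  weight(X=1) = 1/55
  weight(X=2) = 2/33
Total weight = 1/55 + 2/33 = 13/165
P(X=1 | obs) = 1/55 / 13/165 = 3/13
P(X=2 | obs) = 2/33 / 13/165 = 10/13
argmax = 2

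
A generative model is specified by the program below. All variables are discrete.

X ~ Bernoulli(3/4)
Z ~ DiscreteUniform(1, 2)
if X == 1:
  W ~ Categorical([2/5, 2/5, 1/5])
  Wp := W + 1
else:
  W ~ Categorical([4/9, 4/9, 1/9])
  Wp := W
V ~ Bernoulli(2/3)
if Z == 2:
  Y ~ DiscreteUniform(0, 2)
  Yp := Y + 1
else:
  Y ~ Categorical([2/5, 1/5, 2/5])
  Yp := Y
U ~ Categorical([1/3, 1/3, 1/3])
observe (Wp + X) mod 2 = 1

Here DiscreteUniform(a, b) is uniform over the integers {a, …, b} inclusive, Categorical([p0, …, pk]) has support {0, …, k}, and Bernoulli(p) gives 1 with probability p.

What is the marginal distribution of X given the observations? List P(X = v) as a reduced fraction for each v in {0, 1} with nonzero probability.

P(X=0) = 10/37, P(X=1) = 27/37

Enumerate traces; 72 have nonzero weight after conditioning:
  (X=0, Z=1, W=1, V=0, Y=0, U=0) weight 1/405
  (X=0, Z=1, W=1, V=0, Y=0, U=1) weight 1/405
  (X=0, Z=1, W=1, V=0, Y=0, U=2) weight 1/405
  (X=0, Z=1, W=1, V=0, Y=1, U=0) weight 1/810
  (X=0, Z=1, W=1, V=0, Y=1, U=1) weight 1/810
  (X=0, Z=1, W=1, V=0, Y=1, U=2) weight 1/810
  (X=0, Z=1, W=1, V=0, Y=2, U=0) weight 1/405
  (X=0, Z=1, W=1, V=0, Y=2, U=1) weight 1/405
  (X=1, Z=1, W=1, V=0, Y=0, U=0) weight 1/150
  … 63 more
Group by X:
  weight(X=0) = 1/9
  weight(X=1) = 3/10
Total weight = 1/9 + 3/10 = 37/90
P(X=0 | obs) = 1/9 / 37/90 = 10/37
P(X=1 | obs) = 3/10 / 37/90 = 27/37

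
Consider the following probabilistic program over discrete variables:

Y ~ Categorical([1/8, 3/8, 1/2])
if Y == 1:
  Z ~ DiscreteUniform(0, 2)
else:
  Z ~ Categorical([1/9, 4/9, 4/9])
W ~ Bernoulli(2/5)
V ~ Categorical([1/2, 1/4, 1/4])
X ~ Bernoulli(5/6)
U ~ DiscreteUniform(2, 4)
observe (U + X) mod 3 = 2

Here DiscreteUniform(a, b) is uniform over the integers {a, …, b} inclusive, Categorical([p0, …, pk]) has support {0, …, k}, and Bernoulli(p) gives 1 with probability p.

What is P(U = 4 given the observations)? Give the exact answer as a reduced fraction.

P(U = 4 | obs) = 5/6

Enumerate traces; 108 have nonzero weight after conditioning:
  (Y=0, Z=0, W=0, V=0, X=0, U=2) weight 1/4320
  (Y=0, Z=0, W=0, V=0, X=1, U=4) weight 1/864
  (Y=0, Z=0, W=0, V=1, X=0, U=2) weight 1/8640
  (Y=0, Z=0, W=0, V=1, X=1, U=4) weight 1/1728
  (Y=0, Z=0, W=0, V=2, X=0, U=2) weight 1/8640
  (Y=0, Z=0, W=0, V=2, X=1, U=4) weight 1/1728
  (Y=0, Z=0, W=1, V=0, X=0, U=2) weight 1/6480
  (Y=0, Z=0, W=1, V=0, X=1, U=4) weight 1/1296
  … 100 more
Group by U:
  weight(U=2) = 1/18
  weight(U=4) = 5/18
Total weight = 1/18 + 5/18 = 1/3
P(U=2 | obs) = 1/18 / 1/3 = 1/6
P(U=4 | obs) = 5/18 / 1/3 = 5/6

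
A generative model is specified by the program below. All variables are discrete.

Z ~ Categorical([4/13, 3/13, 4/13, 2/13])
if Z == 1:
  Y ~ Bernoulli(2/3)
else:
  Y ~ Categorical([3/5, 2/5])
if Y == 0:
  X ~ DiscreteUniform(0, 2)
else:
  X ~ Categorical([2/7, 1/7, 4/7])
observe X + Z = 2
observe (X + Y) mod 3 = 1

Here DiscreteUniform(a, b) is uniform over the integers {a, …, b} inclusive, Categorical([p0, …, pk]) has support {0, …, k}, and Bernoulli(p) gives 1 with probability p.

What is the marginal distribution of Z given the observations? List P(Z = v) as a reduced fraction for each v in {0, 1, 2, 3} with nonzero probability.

Enumerate traces; 2 have nonzero weight after conditioning:
  (Z=1, Y=0, X=1) weight 1/39
  (Z=2, Y=1, X=0) weight 16/455
Group by Z:
  weight(Z=1) = 1/39
  weight(Z=2) = 16/455
Total weight = 1/39 + 16/455 = 83/1365
P(Z=1 | obs) = 1/39 / 83/1365 = 35/83
P(Z=2 | obs) = 16/455 / 83/1365 = 48/83

P(Z=1) = 35/83, P(Z=2) = 48/83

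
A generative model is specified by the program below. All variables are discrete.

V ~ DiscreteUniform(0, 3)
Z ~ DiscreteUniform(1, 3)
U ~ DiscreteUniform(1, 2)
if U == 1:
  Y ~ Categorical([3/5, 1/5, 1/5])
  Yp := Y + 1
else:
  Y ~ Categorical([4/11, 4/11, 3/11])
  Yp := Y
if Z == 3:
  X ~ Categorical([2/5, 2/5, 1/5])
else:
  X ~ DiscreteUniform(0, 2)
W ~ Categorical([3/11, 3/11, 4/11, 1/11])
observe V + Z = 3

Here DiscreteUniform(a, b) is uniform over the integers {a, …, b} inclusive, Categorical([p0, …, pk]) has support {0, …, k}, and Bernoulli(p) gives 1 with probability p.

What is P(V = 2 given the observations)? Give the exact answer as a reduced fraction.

Enumerate traces; 216 have nonzero weight after conditioning:
  (V=0, Z=3, U=1, Y=0, X=0, W=0) weight 3/1100
  (V=0, Z=3, U=1, Y=0, X=0, W=1) weight 3/1100
  (V=0, Z=3, U=1, Y=0, X=0, W=2) weight 1/275
  (V=0, Z=3, U=1, Y=0, X=0, W=3) weight 1/1100
  (V=0, Z=3, U=1, Y=0, X=1, W=0) weight 3/1100
  (V=0, Z=3, U=1, Y=0, X=1, W=1) weight 3/1100
  (V=0, Z=3, U=1, Y=0, X=1, W=2) weight 1/275
  (V=0, Z=3, U=1, Y=0, X=1, W=3) weight 1/1100
  (V=1, Z=2, U=1, Y=0, X=0, W=0) weight 1/440
  (V=2, Z=1, U=1, Y=0, X=0, W=0) weight 1/440
  … 206 more
Group by V:
  weight(V=0) = 1/12
  weight(V=1) = 1/12
  weight(V=2) = 1/12
Total weight = 1/12 + 1/12 + 1/12 = 1/4
P(V=0 | obs) = 1/12 / 1/4 = 1/3
P(V=1 | obs) = 1/12 / 1/4 = 1/3
P(V=2 | obs) = 1/12 / 1/4 = 1/3

P(V = 2 | obs) = 1/3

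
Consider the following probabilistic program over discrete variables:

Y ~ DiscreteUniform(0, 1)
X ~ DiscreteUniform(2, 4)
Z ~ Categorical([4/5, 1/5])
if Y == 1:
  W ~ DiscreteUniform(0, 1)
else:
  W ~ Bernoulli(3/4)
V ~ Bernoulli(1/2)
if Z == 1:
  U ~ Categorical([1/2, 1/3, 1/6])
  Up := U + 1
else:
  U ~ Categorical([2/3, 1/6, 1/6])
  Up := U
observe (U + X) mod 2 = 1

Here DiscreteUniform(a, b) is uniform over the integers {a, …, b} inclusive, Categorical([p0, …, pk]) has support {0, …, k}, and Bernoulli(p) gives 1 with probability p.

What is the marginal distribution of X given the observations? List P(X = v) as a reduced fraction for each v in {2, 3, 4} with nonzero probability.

P(X=2) = 1/6, P(X=3) = 2/3, P(X=4) = 1/6

Enumerate traces; 64 have nonzero weight after conditioning:
  (Y=0, X=2, Z=0, W=0, V=0, U=1) weight 1/360
  (Y=0, X=2, Z=0, W=0, V=1, U=1) weight 1/360
  (Y=0, X=2, Z=0, W=1, V=0, U=1) weight 1/120
  (Y=0, X=2, Z=0, W=1, V=1, U=1) weight 1/120
  (Y=0, X=2, Z=1, W=0, V=0, U=1) weight 1/720
  (Y=0, X=2, Z=1, W=0, V=1, U=1) weight 1/720
  (Y=0, X=2, Z=1, W=1, V=0, U=1) weight 1/240
  (Y=0, X=2, Z=1, W=1, V=1, U=1) weight 1/240
  (Y=0, X=3, Z=0, W=0, V=0, U=0) weight 1/90
  (Y=0, X=4, Z=0, W=0, V=0, U=1) weight 1/360
  … 54 more
Group by X:
  weight(X=2) = 1/15
  weight(X=3) = 4/15
  weight(X=4) = 1/15
Total weight = 1/15 + 4/15 + 1/15 = 2/5
P(X=2 | obs) = 1/15 / 2/5 = 1/6
P(X=3 | obs) = 4/15 / 2/5 = 2/3
P(X=4 | obs) = 1/15 / 2/5 = 1/6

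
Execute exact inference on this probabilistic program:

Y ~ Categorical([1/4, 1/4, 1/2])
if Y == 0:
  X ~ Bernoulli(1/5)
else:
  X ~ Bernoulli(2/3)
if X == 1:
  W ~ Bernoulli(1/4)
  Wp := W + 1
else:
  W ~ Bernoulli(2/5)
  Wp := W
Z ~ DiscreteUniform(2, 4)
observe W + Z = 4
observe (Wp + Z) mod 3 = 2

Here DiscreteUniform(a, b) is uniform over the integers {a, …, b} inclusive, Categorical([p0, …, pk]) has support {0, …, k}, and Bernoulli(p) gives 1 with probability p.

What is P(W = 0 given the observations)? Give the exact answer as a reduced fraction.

P(W = 0 | obs) = 3/4

Enumerate traces; 6 have nonzero weight after conditioning:
  (Y=0, X=1, W=0, Z=4) weight 1/80
  (Y=0, X=1, W=1, Z=3) weight 1/240
  (Y=1, X=1, W=0, Z=4) weight 1/24
  (Y=1, X=1, W=1, Z=3) weight 1/72
  (Y=2, X=1, W=0, Z=4) weight 1/12
  (Y=2, X=1, W=1, Z=3) weight 1/36
Group by W:
  weight(W=0) = 11/80
  weight(W=1) = 11/240
Total weight = 11/80 + 11/240 = 11/60
P(W=0 | obs) = 11/80 / 11/60 = 3/4
P(W=1 | obs) = 11/240 / 11/60 = 1/4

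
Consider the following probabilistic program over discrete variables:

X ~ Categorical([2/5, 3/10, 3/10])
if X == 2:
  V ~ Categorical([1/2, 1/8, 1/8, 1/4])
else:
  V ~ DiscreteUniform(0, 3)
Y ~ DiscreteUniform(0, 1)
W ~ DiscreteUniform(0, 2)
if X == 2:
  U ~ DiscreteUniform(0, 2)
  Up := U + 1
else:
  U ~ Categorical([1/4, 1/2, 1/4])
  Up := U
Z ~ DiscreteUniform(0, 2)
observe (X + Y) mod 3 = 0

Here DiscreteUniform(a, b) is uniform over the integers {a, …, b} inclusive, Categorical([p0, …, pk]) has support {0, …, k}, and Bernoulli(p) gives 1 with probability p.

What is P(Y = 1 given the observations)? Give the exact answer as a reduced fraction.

P(Y = 1 | obs) = 3/7

Enumerate traces; 216 have nonzero weight after conditioning:
  (X=0, V=0, Y=0, W=0, U=0, Z=0) weight 1/720
  (X=0, V=0, Y=0, W=0, U=0, Z=1) weight 1/720
  (X=0, V=0, Y=0, W=0, U=0, Z=2) weight 1/720
  (X=0, V=0, Y=0, W=0, U=1, Z=0) weight 1/360
  (X=0, V=0, Y=0, W=0, U=1, Z=1) weight 1/360
  (X=0, V=0, Y=0, W=0, U=1, Z=2) weight 1/360
  (X=0, V=0, Y=0, W=0, U=2, Z=0) weight 1/720
  (X=0, V=0, Y=0, W=0, U=2, Z=1) weight 1/720
  (X=2, V=0, Y=1, W=0, U=0, Z=0) weight 1/360
  … 207 more
Group by Y:
  weight(Y=0) = 1/5
  weight(Y=1) = 3/20
Total weight = 1/5 + 3/20 = 7/20
P(Y=0 | obs) = 1/5 / 7/20 = 4/7
P(Y=1 | obs) = 3/20 / 7/20 = 3/7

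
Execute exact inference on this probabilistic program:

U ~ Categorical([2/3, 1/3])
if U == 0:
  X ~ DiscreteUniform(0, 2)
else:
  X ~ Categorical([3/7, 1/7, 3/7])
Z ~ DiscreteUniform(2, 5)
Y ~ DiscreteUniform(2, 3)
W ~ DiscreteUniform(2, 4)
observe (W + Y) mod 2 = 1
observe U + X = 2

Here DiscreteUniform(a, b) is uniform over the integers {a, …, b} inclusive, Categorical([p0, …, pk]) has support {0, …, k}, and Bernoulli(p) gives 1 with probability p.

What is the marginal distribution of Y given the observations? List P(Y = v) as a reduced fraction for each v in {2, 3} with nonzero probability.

Enumerate traces; 24 have nonzero weight after conditioning:
  (U=0, X=2, Z=2, Y=2, W=3) weight 1/108
  (U=0, X=2, Z=2, Y=3, W=2) weight 1/108
  (U=0, X=2, Z=2, Y=3, W=4) weight 1/108
  (U=0, X=2, Z=3, Y=2, W=3) weight 1/108
  (U=0, X=2, Z=3, Y=3, W=2) weight 1/108
  (U=0, X=2, Z=3, Y=3, W=4) weight 1/108
  (U=0, X=2, Z=4, Y=2, W=3) weight 1/108
  (U=0, X=2, Z=4, Y=3, W=2) weight 1/108
  … 16 more
Group by Y:
  weight(Y=2) = 17/378
  weight(Y=3) = 17/189
Total weight = 17/378 + 17/189 = 17/126
P(Y=2 | obs) = 17/378 / 17/126 = 1/3
P(Y=3 | obs) = 17/189 / 17/126 = 2/3

P(Y=2) = 1/3, P(Y=3) = 2/3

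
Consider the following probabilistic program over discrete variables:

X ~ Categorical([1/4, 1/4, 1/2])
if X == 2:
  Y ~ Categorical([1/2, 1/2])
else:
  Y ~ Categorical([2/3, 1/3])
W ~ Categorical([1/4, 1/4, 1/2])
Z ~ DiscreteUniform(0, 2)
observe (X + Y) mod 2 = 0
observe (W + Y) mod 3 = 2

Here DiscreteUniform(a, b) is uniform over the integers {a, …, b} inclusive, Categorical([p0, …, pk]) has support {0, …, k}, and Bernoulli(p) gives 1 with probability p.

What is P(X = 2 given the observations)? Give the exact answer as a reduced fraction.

P(X = 2 | obs) = 6/11

Enumerate traces; 9 have nonzero weight after conditioning:
  (X=0, Y=0, W=2, Z=0) weight 1/36
  (X=0, Y=0, W=2, Z=1) weight 1/36
  (X=0, Y=0, W=2, Z=2) weight 1/36
  (X=1, Y=1, W=1, Z=0) weight 1/144
  (X=1, Y=1, W=1, Z=1) weight 1/144
  (X=1, Y=1, W=1, Z=2) weight 1/144
  (X=2, Y=0, W=2, Z=0) weight 1/24
  (X=2, Y=0, W=2, Z=1) weight 1/24
  … 1 more
Group by X:
  weight(X=0) = 1/12
  weight(X=1) = 1/48
  weight(X=2) = 1/8
Total weight = 1/12 + 1/48 + 1/8 = 11/48
P(X=0 | obs) = 1/12 / 11/48 = 4/11
P(X=1 | obs) = 1/48 / 11/48 = 1/11
P(X=2 | obs) = 1/8 / 11/48 = 6/11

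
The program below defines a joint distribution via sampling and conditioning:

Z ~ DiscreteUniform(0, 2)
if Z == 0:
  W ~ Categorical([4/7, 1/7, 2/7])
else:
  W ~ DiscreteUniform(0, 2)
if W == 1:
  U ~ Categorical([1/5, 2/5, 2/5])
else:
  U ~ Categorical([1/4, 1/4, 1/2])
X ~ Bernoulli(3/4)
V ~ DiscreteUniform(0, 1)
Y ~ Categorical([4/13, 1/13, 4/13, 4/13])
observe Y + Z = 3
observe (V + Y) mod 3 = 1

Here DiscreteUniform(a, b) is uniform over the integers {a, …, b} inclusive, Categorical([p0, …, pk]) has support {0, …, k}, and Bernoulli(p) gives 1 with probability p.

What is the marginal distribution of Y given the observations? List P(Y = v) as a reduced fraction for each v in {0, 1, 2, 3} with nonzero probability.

Enumerate traces; 36 have nonzero weight after conditioning:
  (Z=0, W=0, U=0, X=0, V=1, Y=3) weight 1/546
  (Z=0, W=0, U=0, X=1, V=1, Y=3) weight 1/182
  (Z=0, W=0, U=1, X=0, V=1, Y=3) weight 1/546
  (Z=0, W=0, U=1, X=1, V=1, Y=3) weight 1/182
  (Z=0, W=0, U=2, X=0, V=1, Y=3) weight 1/273
  (Z=0, W=0, U=2, X=1, V=1, Y=3) weight 1/91
  (Z=0, W=1, U=0, X=0, V=1, Y=3) weight 1/2730
  (Z=0, W=1, U=0, X=1, V=1, Y=3) weight 1/910
  (Z=2, W=0, U=0, X=0, V=0, Y=1) weight 1/3744
  … 27 more
Group by Y:
  weight(Y=1) = 1/78
  weight(Y=3) = 2/39
Total weight = 1/78 + 2/39 = 5/78
P(Y=1 | obs) = 1/78 / 5/78 = 1/5
P(Y=3 | obs) = 2/39 / 5/78 = 4/5

P(Y=1) = 1/5, P(Y=3) = 4/5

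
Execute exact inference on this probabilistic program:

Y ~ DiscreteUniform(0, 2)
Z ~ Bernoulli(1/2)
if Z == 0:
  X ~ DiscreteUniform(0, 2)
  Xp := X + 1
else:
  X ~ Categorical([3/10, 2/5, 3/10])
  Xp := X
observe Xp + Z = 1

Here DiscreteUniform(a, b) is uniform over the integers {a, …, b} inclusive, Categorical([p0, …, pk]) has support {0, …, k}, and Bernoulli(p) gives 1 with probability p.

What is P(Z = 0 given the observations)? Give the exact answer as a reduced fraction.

Enumerate traces; 6 have nonzero weight after conditioning:
  (Y=0, Z=0, X=0) weight 1/18
  (Y=0, Z=1, X=0) weight 1/20
  (Y=1, Z=0, X=0) weight 1/18
  (Y=1, Z=1, X=0) weight 1/20
  (Y=2, Z=0, X=0) weight 1/18
  (Y=2, Z=1, X=0) weight 1/20
Group by Z:
  weight(Z=0) = 1/6
  weight(Z=1) = 3/20
Total weight = 1/6 + 3/20 = 19/60
P(Z=0 | obs) = 1/6 / 19/60 = 10/19
P(Z=1 | obs) = 3/20 / 19/60 = 9/19

P(Z = 0 | obs) = 10/19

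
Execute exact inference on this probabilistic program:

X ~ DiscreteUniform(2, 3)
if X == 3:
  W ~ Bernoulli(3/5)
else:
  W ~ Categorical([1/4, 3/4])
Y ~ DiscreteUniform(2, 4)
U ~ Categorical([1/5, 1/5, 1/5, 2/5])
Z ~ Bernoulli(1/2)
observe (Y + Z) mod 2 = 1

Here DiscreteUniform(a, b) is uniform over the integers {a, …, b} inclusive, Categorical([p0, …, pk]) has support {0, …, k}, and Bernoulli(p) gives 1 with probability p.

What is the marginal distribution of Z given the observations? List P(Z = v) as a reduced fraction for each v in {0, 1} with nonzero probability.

Enumerate traces; 48 have nonzero weight after conditioning:
  (X=2, W=0, Y=2, U=0, Z=1) weight 1/240
  (X=2, W=0, Y=2, U=1, Z=1) weight 1/240
  (X=2, W=0, Y=2, U=2, Z=1) weight 1/240
  (X=2, W=0, Y=2, U=3, Z=1) weight 1/120
  (X=2, W=0, Y=3, U=0, Z=0) weight 1/240
  (X=2, W=0, Y=3, U=1, Z=0) weight 1/240
  (X=2, W=0, Y=3, U=2, Z=0) weight 1/240
  (X=2, W=0, Y=3, U=3, Z=0) weight 1/120
  … 40 more
Group by Z:
  weight(Z=0) = 1/6
  weight(Z=1) = 1/3
Total weight = 1/6 + 1/3 = 1/2
P(Z=0 | obs) = 1/6 / 1/2 = 1/3
P(Z=1 | obs) = 1/3 / 1/2 = 2/3

P(Z=0) = 1/3, P(Z=1) = 2/3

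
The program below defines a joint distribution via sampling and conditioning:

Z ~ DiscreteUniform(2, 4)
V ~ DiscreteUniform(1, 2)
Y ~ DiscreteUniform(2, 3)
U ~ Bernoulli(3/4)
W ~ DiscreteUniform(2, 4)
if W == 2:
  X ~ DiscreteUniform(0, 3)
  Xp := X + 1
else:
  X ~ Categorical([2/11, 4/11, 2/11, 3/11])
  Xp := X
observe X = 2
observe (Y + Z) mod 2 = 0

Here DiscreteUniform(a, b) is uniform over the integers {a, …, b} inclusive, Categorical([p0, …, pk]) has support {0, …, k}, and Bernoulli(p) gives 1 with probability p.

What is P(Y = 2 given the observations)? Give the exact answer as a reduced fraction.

P(Y = 2 | obs) = 2/3

Enumerate traces; 36 have nonzero weight after conditioning:
  (Z=2, V=1, Y=2, U=0, W=2, X=2) weight 1/576
  (Z=2, V=1, Y=2, U=0, W=3, X=2) weight 1/792
  (Z=2, V=1, Y=2, U=0, W=4, X=2) weight 1/792
  (Z=2, V=1, Y=2, U=1, W=2, X=2) weight 1/192
  (Z=2, V=1, Y=2, U=1, W=3, X=2) weight 1/264
  (Z=2, V=1, Y=2, U=1, W=4, X=2) weight 1/264
  (Z=2, V=2, Y=2, U=0, W=2, X=2) weight 1/576
  (Z=2, V=2, Y=2, U=0, W=3, X=2) weight 1/792
  (Z=3, V=1, Y=3, U=0, W=2, X=2) weight 1/576
  … 27 more
Group by Y:
  weight(Y=2) = 3/44
  weight(Y=3) = 3/88
Total weight = 3/44 + 3/88 = 9/88
P(Y=2 | obs) = 3/44 / 9/88 = 2/3
P(Y=3 | obs) = 3/88 / 9/88 = 1/3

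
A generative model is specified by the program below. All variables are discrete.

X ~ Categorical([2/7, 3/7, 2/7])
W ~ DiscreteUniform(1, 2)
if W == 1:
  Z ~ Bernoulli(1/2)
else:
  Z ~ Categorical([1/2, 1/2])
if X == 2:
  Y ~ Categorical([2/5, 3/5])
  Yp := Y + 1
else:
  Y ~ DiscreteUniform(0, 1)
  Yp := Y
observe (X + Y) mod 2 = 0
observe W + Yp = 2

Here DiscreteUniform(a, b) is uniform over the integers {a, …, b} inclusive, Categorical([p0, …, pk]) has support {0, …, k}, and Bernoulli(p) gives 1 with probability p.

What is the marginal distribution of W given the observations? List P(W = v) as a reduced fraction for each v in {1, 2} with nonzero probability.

Enumerate traces; 6 have nonzero weight after conditioning:
  (X=0, W=2, Z=0, Y=0) weight 1/28
  (X=0, W=2, Z=1, Y=0) weight 1/28
  (X=1, W=1, Z=0, Y=1) weight 3/56
  (X=1, W=1, Z=1, Y=1) weight 3/56
  (X=2, W=1, Z=0, Y=0) weight 1/35
  (X=2, W=1, Z=1, Y=0) weight 1/35
Group by W:
  weight(W=1) = 23/140
  weight(W=2) = 1/14
Total weight = 23/140 + 1/14 = 33/140
P(W=1 | obs) = 23/140 / 33/140 = 23/33
P(W=2 | obs) = 1/14 / 33/140 = 10/33

P(W=1) = 23/33, P(W=2) = 10/33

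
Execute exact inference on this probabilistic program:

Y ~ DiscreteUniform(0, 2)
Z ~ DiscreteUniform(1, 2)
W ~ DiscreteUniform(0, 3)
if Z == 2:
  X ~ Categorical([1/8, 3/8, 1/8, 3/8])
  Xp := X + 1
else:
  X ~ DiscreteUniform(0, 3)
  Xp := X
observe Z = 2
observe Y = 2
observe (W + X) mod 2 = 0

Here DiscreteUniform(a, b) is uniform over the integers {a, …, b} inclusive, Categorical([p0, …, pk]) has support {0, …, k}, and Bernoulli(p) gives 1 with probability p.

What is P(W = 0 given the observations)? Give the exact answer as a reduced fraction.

P(W = 0 | obs) = 1/8

Enumerate traces; 8 have nonzero weight after conditioning:
  (Y=2, Z=2, W=0, X=0) weight 1/192
  (Y=2, Z=2, W=0, X=2) weight 1/192
  (Y=2, Z=2, W=1, X=1) weight 1/64
  (Y=2, Z=2, W=1, X=3) weight 1/64
  (Y=2, Z=2, W=2, X=0) weight 1/192
  (Y=2, Z=2, W=2, X=2) weight 1/192
  (Y=2, Z=2, W=3, X=1) weight 1/64
  (Y=2, Z=2, W=3, X=3) weight 1/64
Group by W:
  weight(W=0) = 1/96
  weight(W=1) = 1/32
  weight(W=2) = 1/96
  weight(W=3) = 1/32
Total weight = 1/96 + 1/32 + 1/96 + 1/32 = 1/12
P(W=0 | obs) = 1/96 / 1/12 = 1/8
P(W=1 | obs) = 1/32 / 1/12 = 3/8
P(W=2 | obs) = 1/96 / 1/12 = 1/8
P(W=3 | obs) = 1/32 / 1/12 = 3/8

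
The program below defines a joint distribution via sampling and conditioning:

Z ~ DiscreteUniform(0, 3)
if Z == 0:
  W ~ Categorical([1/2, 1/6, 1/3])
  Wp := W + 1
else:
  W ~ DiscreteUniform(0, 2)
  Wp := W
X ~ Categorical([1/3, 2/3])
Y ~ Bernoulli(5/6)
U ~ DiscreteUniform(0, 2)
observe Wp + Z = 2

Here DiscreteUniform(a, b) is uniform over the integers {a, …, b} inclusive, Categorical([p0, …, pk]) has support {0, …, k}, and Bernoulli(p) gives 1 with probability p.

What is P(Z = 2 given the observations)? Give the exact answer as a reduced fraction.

Enumerate traces; 36 have nonzero weight after conditioning:
  (Z=0, W=1, X=0, Y=0, U=0) weight 1/1296
  (Z=0, W=1, X=0, Y=0, U=1) weight 1/1296
  (Z=0, W=1, X=0, Y=0, U=2) weight 1/1296
  (Z=0, W=1, X=0, Y=1, U=0) weight 5/1296
  (Z=0, W=1, X=0, Y=1, U=1) weight 5/1296
  (Z=0, W=1, X=0, Y=1, U=2) weight 5/1296
  (Z=0, W=1, X=1, Y=0, U=0) weight 1/648
  (Z=0, W=1, X=1, Y=0, U=1) weight 1/648
  (Z=1, W=1, X=0, Y=0, U=0) weight 1/648
  (Z=2, W=0, X=0, Y=0, U=0) weight 1/648
  … 26 more
Group by Z:
  weight(Z=0) = 1/24
  weight(Z=1) = 1/12
  weight(Z=2) = 1/12
Total weight = 1/24 + 1/12 + 1/12 = 5/24
P(Z=0 | obs) = 1/24 / 5/24 = 1/5
P(Z=1 | obs) = 1/12 / 5/24 = 2/5
P(Z=2 | obs) = 1/12 / 5/24 = 2/5

P(Z = 2 | obs) = 2/5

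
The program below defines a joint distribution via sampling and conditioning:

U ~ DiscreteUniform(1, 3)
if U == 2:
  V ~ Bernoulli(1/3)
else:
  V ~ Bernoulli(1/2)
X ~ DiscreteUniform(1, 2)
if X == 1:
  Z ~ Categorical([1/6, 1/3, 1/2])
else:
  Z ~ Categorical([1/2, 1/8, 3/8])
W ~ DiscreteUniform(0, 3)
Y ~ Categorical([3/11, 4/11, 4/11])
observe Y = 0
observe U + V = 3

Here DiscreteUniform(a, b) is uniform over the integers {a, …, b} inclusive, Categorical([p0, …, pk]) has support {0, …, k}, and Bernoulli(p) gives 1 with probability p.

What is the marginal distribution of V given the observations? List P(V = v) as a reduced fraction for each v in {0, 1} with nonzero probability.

P(V=0) = 3/5, P(V=1) = 2/5

Enumerate traces; 48 have nonzero weight after conditioning:
  (U=2, V=1, X=1, Z=0, W=0, Y=0) weight 1/1584
  (U=2, V=1, X=1, Z=0, W=1, Y=0) weight 1/1584
  (U=2, V=1, X=1, Z=0, W=2, Y=0) weight 1/1584
  (U=2, V=1, X=1, Z=0, W=3, Y=0) weight 1/1584
  (U=2, V=1, X=1, Z=1, W=0, Y=0) weight 1/792
  (U=2, V=1, X=1, Z=1, W=1, Y=0) weight 1/792
  (U=2, V=1, X=1, Z=1, W=2, Y=0) weight 1/792
  (U=2, V=1, X=1, Z=1, W=3, Y=0) weight 1/792
  (U=3, V=0, X=1, Z=0, W=0, Y=0) weight 1/1056
  … 39 more
Group by V:
  weight(V=0) = 1/22
  weight(V=1) = 1/33
Total weight = 1/22 + 1/33 = 5/66
P(V=0 | obs) = 1/22 / 5/66 = 3/5
P(V=1 | obs) = 1/33 / 5/66 = 2/5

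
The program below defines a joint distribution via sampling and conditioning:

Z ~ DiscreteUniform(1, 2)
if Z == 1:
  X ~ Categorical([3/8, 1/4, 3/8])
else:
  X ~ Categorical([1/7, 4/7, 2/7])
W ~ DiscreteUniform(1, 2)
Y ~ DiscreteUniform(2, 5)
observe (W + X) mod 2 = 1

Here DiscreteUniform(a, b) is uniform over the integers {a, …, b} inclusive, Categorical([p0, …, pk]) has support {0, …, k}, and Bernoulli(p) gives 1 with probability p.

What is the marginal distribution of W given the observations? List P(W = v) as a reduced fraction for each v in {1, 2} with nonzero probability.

Enumerate traces; 24 have nonzero weight after conditioning:
  (Z=1, X=0, W=1, Y=2) weight 3/128
  (Z=1, X=0, W=1, Y=3) weight 3/128
  (Z=1, X=0, W=1, Y=4) weight 3/128
  (Z=1, X=0, W=1, Y=5) weight 3/128
  (Z=1, X=1, W=2, Y=2) weight 1/64
  (Z=1, X=1, W=2, Y=3) weight 1/64
  (Z=1, X=1, W=2, Y=4) weight 1/64
  (Z=1, X=1, W=2, Y=5) weight 1/64
  … 16 more
Group by W:
  weight(W=1) = 33/112
  weight(W=2) = 23/112
Total weight = 33/112 + 23/112 = 1/2
P(W=1 | obs) = 33/112 / 1/2 = 33/56
P(W=2 | obs) = 23/112 / 1/2 = 23/56

P(W=1) = 33/56, P(W=2) = 23/56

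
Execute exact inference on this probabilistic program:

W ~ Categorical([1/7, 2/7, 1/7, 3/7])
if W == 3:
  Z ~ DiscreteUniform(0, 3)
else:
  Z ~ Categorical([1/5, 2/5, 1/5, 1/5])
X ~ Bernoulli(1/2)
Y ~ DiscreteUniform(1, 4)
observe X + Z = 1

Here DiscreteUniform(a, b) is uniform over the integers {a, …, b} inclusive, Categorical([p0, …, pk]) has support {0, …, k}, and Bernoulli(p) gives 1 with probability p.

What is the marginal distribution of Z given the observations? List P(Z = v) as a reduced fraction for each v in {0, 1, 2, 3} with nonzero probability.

P(Z=0) = 31/78, P(Z=1) = 47/78

Enumerate traces; 32 have nonzero weight after conditioning:
  (W=0, Z=0, X=1, Y=1) weight 1/280
  (W=0, Z=0, X=1, Y=2) weight 1/280
  (W=0, Z=0, X=1, Y=3) weight 1/280
  (W=0, Z=0, X=1, Y=4) weight 1/280
  (W=0, Z=1, X=0, Y=1) weight 1/140
  (W=0, Z=1, X=0, Y=2) weight 1/140
  (W=0, Z=1, X=0, Y=3) weight 1/140
  (W=0, Z=1, X=0, Y=4) weight 1/140
  … 24 more
Group by Z:
  weight(Z=0) = 31/280
  weight(Z=1) = 47/280
Total weight = 31/280 + 47/280 = 39/140
P(Z=0 | obs) = 31/280 / 39/140 = 31/78
P(Z=1 | obs) = 47/280 / 39/140 = 47/78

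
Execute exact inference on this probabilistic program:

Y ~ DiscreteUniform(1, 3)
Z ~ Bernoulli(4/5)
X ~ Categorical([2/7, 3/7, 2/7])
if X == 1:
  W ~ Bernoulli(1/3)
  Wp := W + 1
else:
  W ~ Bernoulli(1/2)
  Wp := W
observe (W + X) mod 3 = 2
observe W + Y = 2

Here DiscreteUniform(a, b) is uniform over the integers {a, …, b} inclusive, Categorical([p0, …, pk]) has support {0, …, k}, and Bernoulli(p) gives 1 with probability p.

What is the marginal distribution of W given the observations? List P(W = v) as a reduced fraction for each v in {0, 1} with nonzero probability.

P(W=0) = 1/2, P(W=1) = 1/2

Enumerate traces; 4 have nonzero weight after conditioning:
  (Y=1, Z=0, X=1, W=1) weight 1/105
  (Y=1, Z=1, X=1, W=1) weight 4/105
  (Y=2, Z=0, X=2, W=0) weight 1/105
  (Y=2, Z=1, X=2, W=0) weight 4/105
Group by W:
  weight(W=0) = 1/21
  weight(W=1) = 1/21
Total weight = 1/21 + 1/21 = 2/21
P(W=0 | obs) = 1/21 / 2/21 = 1/2
P(W=1 | obs) = 1/21 / 2/21 = 1/2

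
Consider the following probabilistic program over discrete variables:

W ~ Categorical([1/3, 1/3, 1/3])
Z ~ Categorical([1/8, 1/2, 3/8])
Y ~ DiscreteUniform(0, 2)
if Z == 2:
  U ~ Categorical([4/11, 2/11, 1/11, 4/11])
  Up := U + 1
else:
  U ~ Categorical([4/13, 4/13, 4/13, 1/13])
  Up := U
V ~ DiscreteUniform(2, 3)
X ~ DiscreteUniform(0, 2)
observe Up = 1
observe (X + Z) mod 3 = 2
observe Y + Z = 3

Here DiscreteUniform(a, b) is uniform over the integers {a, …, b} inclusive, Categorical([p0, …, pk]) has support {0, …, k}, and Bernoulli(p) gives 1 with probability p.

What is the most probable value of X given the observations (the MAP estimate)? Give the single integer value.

Enumerate traces; 12 have nonzero weight after conditioning:
  (W=0, Z=1, Y=2, U=1, V=2, X=1) weight 1/351
  (W=0, Z=1, Y=2, U=1, V=3, X=1) weight 1/351
  (W=0, Z=2, Y=1, U=0, V=2, X=0) weight 1/396
  (W=0, Z=2, Y=1, U=0, V=3, X=0) weight 1/396
  (W=1, Z=1, Y=2, U=1, V=2, X=1) weight 1/351
  (W=1, Z=1, Y=2, U=1, V=3, X=1) weight 1/351
  (W=1, Z=2, Y=1, U=0, V=2, X=0) weight 1/396
  (W=1, Z=2, Y=1, U=0, V=3, X=0) weight 1/396
  … 4 more
Group by X:
  weight(X=0) = 1/66
  weight(X=1) = 2/117
Total weight = 1/66 + 2/117 = 83/2574
P(X=0 | obs) = 1/66 / 83/2574 = 39/83
P(X=1 | obs) = 2/117 / 83/2574 = 44/83
argmax = 1

argmax_v P(X = v | obs) = 1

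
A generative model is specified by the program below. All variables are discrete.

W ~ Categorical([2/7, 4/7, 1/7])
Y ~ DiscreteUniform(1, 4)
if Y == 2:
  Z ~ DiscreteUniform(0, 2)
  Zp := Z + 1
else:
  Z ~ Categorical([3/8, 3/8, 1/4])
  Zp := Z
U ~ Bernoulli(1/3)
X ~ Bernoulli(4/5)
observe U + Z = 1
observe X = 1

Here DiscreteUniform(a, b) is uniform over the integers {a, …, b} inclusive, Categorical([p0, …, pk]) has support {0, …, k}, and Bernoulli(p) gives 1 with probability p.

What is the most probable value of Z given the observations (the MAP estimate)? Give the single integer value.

argmax_v P(Z = v | obs) = 1

Enumerate traces; 24 have nonzero weight after conditioning:
  (W=0, Y=1, Z=0, U=1, X=1) weight 1/140
  (W=0, Y=1, Z=1, U=0, X=1) weight 1/70
  (W=0, Y=2, Z=0, U=1, X=1) weight 2/315
  (W=0, Y=2, Z=1, U=0, X=1) weight 4/315
  (W=0, Y=3, Z=0, U=1, X=1) weight 1/140
  (W=0, Y=3, Z=1, U=0, X=1) weight 1/70
  (W=0, Y=4, Z=0, U=1, X=1) weight 1/140
  (W=0, Y=4, Z=1, U=0, X=1) weight 1/70
  … 16 more
Group by Z:
  weight(Z=0) = 7/72
  weight(Z=1) = 7/36
Total weight = 7/72 + 7/36 = 7/24
P(Z=0 | obs) = 7/72 / 7/24 = 1/3
P(Z=1 | obs) = 7/36 / 7/24 = 2/3
argmax = 1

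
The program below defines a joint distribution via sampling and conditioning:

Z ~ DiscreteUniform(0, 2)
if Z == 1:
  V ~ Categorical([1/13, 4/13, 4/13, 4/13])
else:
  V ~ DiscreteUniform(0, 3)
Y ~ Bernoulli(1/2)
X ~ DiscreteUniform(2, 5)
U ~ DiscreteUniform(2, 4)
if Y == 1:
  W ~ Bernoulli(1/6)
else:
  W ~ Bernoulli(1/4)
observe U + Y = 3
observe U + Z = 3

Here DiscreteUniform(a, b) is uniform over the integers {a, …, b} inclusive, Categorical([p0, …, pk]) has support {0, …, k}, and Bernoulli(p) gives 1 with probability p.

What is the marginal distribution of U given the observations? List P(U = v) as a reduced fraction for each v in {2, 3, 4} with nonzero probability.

P(U=2) = 1/2, P(U=3) = 1/2

Enumerate traces; 64 have nonzero weight after conditioning:
  (Z=0, V=0, Y=0, X=2, U=3, W=0) weight 1/384
  (Z=0, V=0, Y=0, X=2, U=3, W=1) weight 1/1152
  (Z=0, V=0, Y=0, X=3, U=3, W=0) weight 1/384
  (Z=0, V=0, Y=0, X=3, U=3, W=1) weight 1/1152
  (Z=0, V=0, Y=0, X=4, U=3, W=0) weight 1/384
  (Z=0, V=0, Y=0, X=4, U=3, W=1) weight 1/1152
  (Z=0, V=0, Y=0, X=5, U=3, W=0) weight 1/384
  (Z=0, V=0, Y=0, X=5, U=3, W=1) weight 1/1152
  (Z=1, V=0, Y=1, X=2, U=2, W=0) weight 5/5616
  … 55 more
Group by U:
  weight(U=2) = 1/18
  weight(U=3) = 1/18
Total weight = 1/18 + 1/18 = 1/9
P(U=2 | obs) = 1/18 / 1/9 = 1/2
P(U=3 | obs) = 1/18 / 1/9 = 1/2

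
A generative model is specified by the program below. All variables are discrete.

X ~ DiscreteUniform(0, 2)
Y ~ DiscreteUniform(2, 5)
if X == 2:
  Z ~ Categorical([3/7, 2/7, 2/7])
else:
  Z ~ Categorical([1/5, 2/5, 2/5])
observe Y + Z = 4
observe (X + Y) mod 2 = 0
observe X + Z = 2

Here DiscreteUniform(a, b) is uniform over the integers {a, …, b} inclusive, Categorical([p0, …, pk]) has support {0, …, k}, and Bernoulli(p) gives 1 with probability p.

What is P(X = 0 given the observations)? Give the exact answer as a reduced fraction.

P(X = 0 | obs) = 14/43

Enumerate traces; 3 have nonzero weight after conditioning:
  (X=0, Y=2, Z=2) weight 1/30
  (X=1, Y=3, Z=1) weight 1/30
  (X=2, Y=4, Z=0) weight 1/28
Group by X:
  weight(X=0) = 1/30
  weight(X=1) = 1/30
  weight(X=2) = 1/28
Total weight = 1/30 + 1/30 + 1/28 = 43/420
P(X=0 | obs) = 1/30 / 43/420 = 14/43
P(X=1 | obs) = 1/30 / 43/420 = 14/43
P(X=2 | obs) = 1/28 / 43/420 = 15/43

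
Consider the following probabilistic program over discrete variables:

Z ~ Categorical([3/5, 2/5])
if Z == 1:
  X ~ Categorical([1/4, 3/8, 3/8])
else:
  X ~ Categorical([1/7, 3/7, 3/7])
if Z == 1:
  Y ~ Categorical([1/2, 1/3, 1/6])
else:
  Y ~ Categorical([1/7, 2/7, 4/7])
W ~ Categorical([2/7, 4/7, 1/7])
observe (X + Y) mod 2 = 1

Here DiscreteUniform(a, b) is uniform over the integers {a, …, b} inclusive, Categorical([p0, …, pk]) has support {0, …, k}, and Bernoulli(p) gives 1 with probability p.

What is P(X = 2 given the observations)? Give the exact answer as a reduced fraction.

Enumerate traces; 24 have nonzero weight after conditioning:
  (Z=0, X=0, Y=1, W=0) weight 12/1715
  (Z=0, X=0, Y=1, W=1) weight 24/1715
  (Z=0, X=0, Y=1, W=2) weight 6/1715
  (Z=0, X=1, Y=0, W=0) weight 18/1715
  (Z=0, X=1, Y=0, W=1) weight 36/1715
  (Z=0, X=1, Y=0, W=2) weight 9/1715
  (Z=0, X=1, Y=2, W=0) weight 72/1715
  (Z=0, X=1, Y=2, W=1) weight 144/1715
  (Z=0, X=2, Y=1, W=0) weight 36/1715
  … 15 more
Group by X:
  weight(X=0) = 17/294
  weight(X=1) = 139/490
  weight(X=2) = 121/980
Total weight = 17/294 + 139/490 + 121/980 = 1367/2940
P(X=0 | obs) = 17/294 / 1367/2940 = 170/1367
P(X=1 | obs) = 139/490 / 1367/2940 = 834/1367
P(X=2 | obs) = 121/980 / 1367/2940 = 363/1367

P(X = 2 | obs) = 363/1367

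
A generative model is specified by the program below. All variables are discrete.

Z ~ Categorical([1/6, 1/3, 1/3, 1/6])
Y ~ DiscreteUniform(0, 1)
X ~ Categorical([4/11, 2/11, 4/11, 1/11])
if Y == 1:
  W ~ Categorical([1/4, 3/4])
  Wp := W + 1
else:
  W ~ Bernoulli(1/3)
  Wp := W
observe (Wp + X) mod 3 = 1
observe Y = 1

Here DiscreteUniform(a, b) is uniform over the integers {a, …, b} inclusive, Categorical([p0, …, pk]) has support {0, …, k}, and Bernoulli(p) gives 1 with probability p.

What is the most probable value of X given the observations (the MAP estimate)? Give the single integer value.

Enumerate traces; 12 have nonzero weight after conditioning:
  (Z=0, Y=1, X=0, W=0) weight 1/132
  (Z=0, Y=1, X=2, W=1) weight 1/44
  (Z=0, Y=1, X=3, W=0) weight 1/528
  (Z=1, Y=1, X=0, W=0) weight 1/66
  (Z=1, Y=1, X=2, W=1) weight 1/22
  (Z=1, Y=1, X=3, W=0) weight 1/264
  (Z=2, Y=1, X=0, W=0) weight 1/66
  (Z=2, Y=1, X=2, W=1) weight 1/22
  … 4 more
Group by X:
  weight(X=0) = 1/22
  weight(X=2) = 3/22
  weight(X=3) = 1/88
Total weight = 1/22 + 3/22 + 1/88 = 17/88
P(X=0 | obs) = 1/22 / 17/88 = 4/17
P(X=2 | obs) = 3/22 / 17/88 = 12/17
P(X=3 | obs) = 1/88 / 17/88 = 1/17
argmax = 2

argmax_v P(X = v | obs) = 2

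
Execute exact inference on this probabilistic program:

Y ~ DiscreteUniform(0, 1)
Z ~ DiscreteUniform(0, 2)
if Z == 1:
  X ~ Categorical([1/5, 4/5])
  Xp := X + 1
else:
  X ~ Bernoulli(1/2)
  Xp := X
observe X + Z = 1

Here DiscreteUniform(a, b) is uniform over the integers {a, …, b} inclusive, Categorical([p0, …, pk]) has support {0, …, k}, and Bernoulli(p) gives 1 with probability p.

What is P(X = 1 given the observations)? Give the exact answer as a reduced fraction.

Enumerate traces; 4 have nonzero weight after conditioning:
  (Y=0, Z=0, X=1) weight 1/12
  (Y=0, Z=1, X=0) weight 1/30
  (Y=1, Z=0, X=1) weight 1/12
  (Y=1, Z=1, X=0) weight 1/30
Group by X:
  weight(X=0) = 1/15
  weight(X=1) = 1/6
Total weight = 1/15 + 1/6 = 7/30
P(X=0 | obs) = 1/15 / 7/30 = 2/7
P(X=1 | obs) = 1/6 / 7/30 = 5/7

P(X = 1 | obs) = 5/7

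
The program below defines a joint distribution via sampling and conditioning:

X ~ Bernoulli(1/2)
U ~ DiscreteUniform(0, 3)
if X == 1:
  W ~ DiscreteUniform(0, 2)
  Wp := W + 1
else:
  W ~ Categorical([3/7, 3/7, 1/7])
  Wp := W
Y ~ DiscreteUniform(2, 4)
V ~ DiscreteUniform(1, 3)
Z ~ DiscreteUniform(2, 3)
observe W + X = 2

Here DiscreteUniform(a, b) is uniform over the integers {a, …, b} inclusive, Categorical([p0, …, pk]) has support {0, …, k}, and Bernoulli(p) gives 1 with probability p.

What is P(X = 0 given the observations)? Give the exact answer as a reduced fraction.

P(X = 0 | obs) = 3/10

Enumerate traces; 144 have nonzero weight after conditioning:
  (X=0, U=0, W=2, Y=2, V=1, Z=2) weight 1/1008
  (X=0, U=0, W=2, Y=2, V=1, Z=3) weight 1/1008
  (X=0, U=0, W=2, Y=2, V=2, Z=2) weight 1/1008
  (X=0, U=0, W=2, Y=2, V=2, Z=3) weight 1/1008
  (X=0, U=0, W=2, Y=2, V=3, Z=2) weight 1/1008
  (X=0, U=0, W=2, Y=2, V=3, Z=3) weight 1/1008
  (X=0, U=0, W=2, Y=3, V=1, Z=2) weight 1/1008
  (X=0, U=0, W=2, Y=3, V=1, Z=3) weight 1/1008
  (X=1, U=0, W=1, Y=2, V=1, Z=2) weight 1/432
  … 135 more
Group by X:
  weight(X=0) = 1/14
  weight(X=1) = 1/6
Total weight = 1/14 + 1/6 = 5/21
P(X=0 | obs) = 1/14 / 5/21 = 3/10
P(X=1 | obs) = 1/6 / 5/21 = 7/10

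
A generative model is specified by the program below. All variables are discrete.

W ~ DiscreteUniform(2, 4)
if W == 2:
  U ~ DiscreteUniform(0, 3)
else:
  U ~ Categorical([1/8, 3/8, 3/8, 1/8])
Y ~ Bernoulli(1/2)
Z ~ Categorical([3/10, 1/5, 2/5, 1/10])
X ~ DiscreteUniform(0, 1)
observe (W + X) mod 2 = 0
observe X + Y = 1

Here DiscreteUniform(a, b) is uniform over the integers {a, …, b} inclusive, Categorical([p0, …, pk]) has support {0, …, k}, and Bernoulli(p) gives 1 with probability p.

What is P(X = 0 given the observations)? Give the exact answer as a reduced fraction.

P(X = 0 | obs) = 2/3

Enumerate traces; 48 have nonzero weight after conditioning:
  (W=2, U=0, Y=1, Z=0, X=0) weight 1/160
  (W=2, U=0, Y=1, Z=1, X=0) weight 1/240
  (W=2, U=0, Y=1, Z=2, X=0) weight 1/120
  (W=2, U=0, Y=1, Z=3, X=0) weight 1/480
  (W=2, U=1, Y=1, Z=0, X=0) weight 1/160
  (W=2, U=1, Y=1, Z=1, X=0) weight 1/240
  (W=2, U=1, Y=1, Z=2, X=0) weight 1/120
  (W=2, U=1, Y=1, Z=3, X=0) weight 1/480
  (W=3, U=0, Y=0, Z=0, X=1) weight 1/320
  … 39 more
Group by X:
  weight(X=0) = 1/6
  weight(X=1) = 1/12
Total weight = 1/6 + 1/12 = 1/4
P(X=0 | obs) = 1/6 / 1/4 = 2/3
P(X=1 | obs) = 1/12 / 1/4 = 1/3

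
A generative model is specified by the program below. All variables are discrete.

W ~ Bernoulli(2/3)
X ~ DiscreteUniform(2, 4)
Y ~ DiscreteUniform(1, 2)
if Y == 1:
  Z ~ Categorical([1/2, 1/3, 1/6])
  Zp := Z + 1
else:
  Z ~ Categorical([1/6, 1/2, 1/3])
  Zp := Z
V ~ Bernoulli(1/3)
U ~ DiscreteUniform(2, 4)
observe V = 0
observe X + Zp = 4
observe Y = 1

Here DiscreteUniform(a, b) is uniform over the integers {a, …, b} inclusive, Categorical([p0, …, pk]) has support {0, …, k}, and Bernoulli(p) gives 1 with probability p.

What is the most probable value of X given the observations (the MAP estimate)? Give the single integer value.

argmax_v P(X = v | obs) = 3

Enumerate traces; 12 have nonzero weight after conditioning:
  (W=0, X=2, Y=1, Z=1, V=0, U=2) weight 1/243
  (W=0, X=2, Y=1, Z=1, V=0, U=3) weight 1/243
  (W=0, X=2, Y=1, Z=1, V=0, U=4) weight 1/243
  (W=0, X=3, Y=1, Z=0, V=0, U=2) weight 1/162
  (W=0, X=3, Y=1, Z=0, V=0, U=3) weight 1/162
  (W=0, X=3, Y=1, Z=0, V=0, U=4) weight 1/162
  (W=1, X=2, Y=1, Z=1, V=0, U=2) weight 2/243
  (W=1, X=2, Y=1, Z=1, V=0, U=3) weight 2/243
  … 4 more
Group by X:
  weight(X=2) = 1/27
  weight(X=3) = 1/18
Total weight = 1/27 + 1/18 = 5/54
P(X=2 | obs) = 1/27 / 5/54 = 2/5
P(X=3 | obs) = 1/18 / 5/54 = 3/5
argmax = 3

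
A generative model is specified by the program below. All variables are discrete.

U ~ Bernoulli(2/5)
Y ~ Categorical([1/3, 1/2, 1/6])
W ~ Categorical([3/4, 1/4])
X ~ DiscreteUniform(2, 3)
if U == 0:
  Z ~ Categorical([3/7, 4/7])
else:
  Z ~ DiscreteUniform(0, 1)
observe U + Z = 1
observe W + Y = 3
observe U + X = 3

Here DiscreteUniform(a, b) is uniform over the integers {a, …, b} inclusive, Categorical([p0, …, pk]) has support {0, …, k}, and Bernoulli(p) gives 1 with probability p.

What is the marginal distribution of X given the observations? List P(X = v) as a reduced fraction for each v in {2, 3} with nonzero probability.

Enumerate traces; 2 have nonzero weight after conditioning:
  (U=0, Y=2, W=1, X=3, Z=1) weight 1/140
  (U=1, Y=2, W=1, X=2, Z=0) weight 1/240
Group by X:
  weight(X=2) = 1/240
  weight(X=3) = 1/140
Total weight = 1/240 + 1/140 = 19/1680
P(X=2 | obs) = 1/240 / 19/1680 = 7/19
P(X=3 | obs) = 1/140 / 19/1680 = 12/19

P(X=2) = 7/19, P(X=3) = 12/19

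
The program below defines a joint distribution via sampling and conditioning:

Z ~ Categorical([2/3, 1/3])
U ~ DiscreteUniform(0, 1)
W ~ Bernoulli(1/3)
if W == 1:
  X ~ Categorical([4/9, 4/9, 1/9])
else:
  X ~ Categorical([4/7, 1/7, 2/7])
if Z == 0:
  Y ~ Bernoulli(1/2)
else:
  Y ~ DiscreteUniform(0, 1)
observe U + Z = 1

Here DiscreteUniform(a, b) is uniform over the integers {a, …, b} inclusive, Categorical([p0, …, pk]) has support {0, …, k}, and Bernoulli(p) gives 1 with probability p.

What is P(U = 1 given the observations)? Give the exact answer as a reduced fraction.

P(U = 1 | obs) = 2/3

Enumerate traces; 24 have nonzero weight after conditioning:
  (Z=0, U=1, W=0, X=0, Y=0) weight 4/63
  (Z=0, U=1, W=0, X=0, Y=1) weight 4/63
  (Z=0, U=1, W=0, X=1, Y=0) weight 1/63
  (Z=0, U=1, W=0, X=1, Y=1) weight 1/63
  (Z=0, U=1, W=0, X=2, Y=0) weight 2/63
  (Z=0, U=1, W=0, X=2, Y=1) weight 2/63
  (Z=0, U=1, W=1, X=0, Y=0) weight 2/81
  (Z=0, U=1, W=1, X=0, Y=1) weight 2/81
  (Z=1, U=0, W=0, X=0, Y=0) weight 2/63
  … 15 more
Group by U:
  weight(U=0) = 1/6
  weight(U=1) = 1/3
Total weight = 1/6 + 1/3 = 1/2
P(U=0 | obs) = 1/6 / 1/2 = 1/3
P(U=1 | obs) = 1/3 / 1/2 = 2/3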